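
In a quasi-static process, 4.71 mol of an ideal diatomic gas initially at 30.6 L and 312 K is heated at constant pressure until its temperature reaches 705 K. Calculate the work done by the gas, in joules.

15400 J

P₁ = nRT₁/V₁ = 4.71×8.314×312/30.6 = 399 kPa.
Isobaric: P stays 399 kPa; V/T = const ⇒ T₂ = 705 K, V₂ = 69.1 L.
W = PΔV = 399×(69.1−30.6) kPa·L = 15400 J.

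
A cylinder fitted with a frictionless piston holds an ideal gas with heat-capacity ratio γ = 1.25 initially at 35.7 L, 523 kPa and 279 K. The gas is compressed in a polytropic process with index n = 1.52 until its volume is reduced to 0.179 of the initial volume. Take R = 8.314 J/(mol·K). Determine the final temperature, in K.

Polytropic n=1.52: T₂ = T₁(V₁/V₂)^(n−1) = 279×(5.59)^0.52 = 683 K; P₂ = P₁(V₁/V₂)^n = 7150 kPa.

683 K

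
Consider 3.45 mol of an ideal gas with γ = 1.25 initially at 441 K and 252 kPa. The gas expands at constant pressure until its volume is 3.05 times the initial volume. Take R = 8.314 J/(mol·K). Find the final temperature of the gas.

1350 K

V₁ = nRT₁/P₁ = 3.45×8.314×441/252 = 50.2 L.
Isobaric: P stays 252 kPa; V/T = const ⇒ T₂ = 1350 K, V₂ = 153 L.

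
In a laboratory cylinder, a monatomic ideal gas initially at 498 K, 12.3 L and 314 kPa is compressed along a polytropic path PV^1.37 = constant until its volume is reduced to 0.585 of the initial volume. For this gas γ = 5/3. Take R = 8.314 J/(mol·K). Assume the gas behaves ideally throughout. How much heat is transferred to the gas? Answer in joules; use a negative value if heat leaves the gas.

-1020 J

n = P₁V₁/(RT₁) = 314×12.3/(8.314×498) = 0.933 mol.
Polytropic n=1.37: T₂ = T₁(V₁/V₂)^(n−1) = 498×(1.71)^0.37 = 607 K; P₂ = P₁(V₁/V₂)^n = 655 kPa.
W = (P₁V₁−P₂V₂)/(n−1) = (314×12.3−655×7.20)/0.37 = -2290 J.
ΔU = nCvΔT = 0.933×12.5×(607−498) = 1270 J.
Q = ΔU + W = -1020 J.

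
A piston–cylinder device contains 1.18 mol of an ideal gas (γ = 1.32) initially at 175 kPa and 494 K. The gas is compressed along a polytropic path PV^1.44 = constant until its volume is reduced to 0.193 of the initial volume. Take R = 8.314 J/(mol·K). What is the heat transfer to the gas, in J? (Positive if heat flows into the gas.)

V₁ = nRT₁/P₁ = 1.18×8.314×494/175 = 27.7 L.
Polytropic n=1.44: T₂ = T₁(V₁/V₂)^(n−1) = 494×(5.18)^0.44 = 1020 K; P₂ = P₁(V₁/V₂)^n = 1870 kPa.
W = (P₁V₁−P₂V₂)/(n−1) = (175×27.7−1870×5.34)/0.44 = -11700 J.
ΔU = nCvΔT = 1.18×26.0×(1020−494) = 16100 J.
Q = ΔU + W = 4390 J.

4390 J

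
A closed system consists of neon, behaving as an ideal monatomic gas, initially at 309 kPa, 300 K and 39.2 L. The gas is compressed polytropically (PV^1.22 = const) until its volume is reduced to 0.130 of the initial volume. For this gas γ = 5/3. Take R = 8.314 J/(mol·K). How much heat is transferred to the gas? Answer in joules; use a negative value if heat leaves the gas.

n = P₁V₁/(RT₁) = 309×39.2/(8.314×300) = 4.86 mol.
Polytropic n=1.22: T₂ = T₁(V₁/V₂)^(n−1) = 300×(7.69)^0.22 = 470 K; P₂ = P₁(V₁/V₂)^n = 3720 kPa.
W = (P₁V₁−P₂V₂)/(n−1) = (309×39.2−3720×5.10)/0.22 = -31200 J.
ΔU = nCvΔT = 4.86×12.5×(470−300) = 10300 J.
Q = ΔU + W = -20900 J.

-20900 J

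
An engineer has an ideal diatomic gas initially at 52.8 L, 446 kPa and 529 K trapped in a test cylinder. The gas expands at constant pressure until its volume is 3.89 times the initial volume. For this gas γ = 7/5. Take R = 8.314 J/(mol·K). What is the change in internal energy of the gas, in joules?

n = P₁V₁/(RT₁) = 446×52.8/(8.314×529) = 5.35 mol.
Isobaric: P stays 446 kPa; V/T = const ⇒ T₂ = 2060 K, V₂ = 205 L.
For an ideal gas ΔU = nCvΔT with Cv = (5/2)R = 20.8 J/(mol·K).
ΔU = 5.35×20.8×(2060−529) = 170000 J.

170000 J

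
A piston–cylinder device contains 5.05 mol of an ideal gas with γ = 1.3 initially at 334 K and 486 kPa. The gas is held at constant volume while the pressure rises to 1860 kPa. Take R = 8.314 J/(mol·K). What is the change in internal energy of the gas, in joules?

132000 J

V₁ = nRT₁/P₁ = 5.05×8.314×334/486 = 28.9 L.
Isochoric: V stays 28.9 L; P/T = const ⇒ T₂ = 1280 K, P₂ = 1860 kPa.
For an ideal gas ΔU = nCvΔT with Cv = R/(γ−1) = 27.7 J/(mol·K).
ΔU = 5.05×27.7×(1280−334) = 132000 J.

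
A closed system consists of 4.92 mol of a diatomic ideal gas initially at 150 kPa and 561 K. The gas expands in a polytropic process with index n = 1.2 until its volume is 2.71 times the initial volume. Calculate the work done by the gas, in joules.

20700 J

V₁ = nRT₁/P₁ = 4.92×8.314×561/150 = 153 L.
Polytropic n=1.2: T₂ = T₁(V₁/V₂)^(n−1) = 561×(0.369)^0.20 = 460 K; P₂ = P₁(V₁/V₂)^n = 45.3 kPa.
W = (P₁V₁−P₂V₂)/(n−1) = (150×153−45.3×415)/0.20 = 20700 J.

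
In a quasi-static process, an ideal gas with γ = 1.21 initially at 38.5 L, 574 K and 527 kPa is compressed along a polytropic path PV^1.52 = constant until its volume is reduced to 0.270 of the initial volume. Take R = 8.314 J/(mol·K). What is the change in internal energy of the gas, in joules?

94300 J

n = P₁V₁/(RT₁) = 527×38.5/(8.314×574) = 4.25 mol.
Polytropic n=1.52: T₂ = T₁(V₁/V₂)^(n−1) = 574×(3.70)^0.52 = 1130 K; P₂ = P₁(V₁/V₂)^n = 3860 kPa.
For an ideal gas ΔU = nCvΔT with Cv = R/(γ−1) = 39.6 J/(mol·K).
ΔU = 4.25×39.6×(1130−574) = 94300 J.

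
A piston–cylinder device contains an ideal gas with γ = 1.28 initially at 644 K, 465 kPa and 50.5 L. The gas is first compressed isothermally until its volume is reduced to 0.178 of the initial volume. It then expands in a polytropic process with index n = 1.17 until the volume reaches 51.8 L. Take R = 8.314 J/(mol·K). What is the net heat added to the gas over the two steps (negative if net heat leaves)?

-26600 J

n = P₁V₁/(RT₁) = 465×50.5/(8.314×644) = 4.39 mol.
Step 1 — Isothermal: T stays 644 K; PV = const ⇒ V₂ = 8.99 L, P₂ = 2610 kPa.
ΔU = 0 (ideal gas, T constant).
W = nRT ln(V₂/V₁) = 4.39×8.314×644×ln(0.178) = -40500 J.
Q = ΔU + W = -40500 J.
State after step 1: P = 2610 kPa, V = 8.99 L, T = 644 K.
Step 2 — Polytropic n=1.17: T₂ = T₁(V₁/V₂)^(n−1) = 644×(0.174)^0.17 = 478 K; P₂ = P₁(V₁/V₂)^n = 337 kPa.
W = (P₁V₁−P₂V₂)/(n−1) = (2610×8.99−337×51.8)/0.17 = 35600 J.
ΔU = nCvΔT = 4.39×29.7×(478−644) = -21600 J.
Q = ΔU + W = 14000 J.
Net over both steps: W = -4960 J, Q = -26600 J, ΔU = -21600 J.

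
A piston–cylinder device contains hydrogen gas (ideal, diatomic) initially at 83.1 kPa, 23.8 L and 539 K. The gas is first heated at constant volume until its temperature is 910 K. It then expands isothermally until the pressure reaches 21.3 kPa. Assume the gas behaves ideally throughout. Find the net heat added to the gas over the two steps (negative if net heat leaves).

9700 J

n = P₁V₁/(RT₁) = 83.1×23.8/(8.314×539) = 0.441 mol.
Step 1 — Isochoric: V stays 23.8 L; P/T = const ⇒ T₂ = 910 K, P₂ = 140 kPa.
W = 0 (no volume change).
ΔU = nCvΔT = 0.441×20.8×(910−539) = 3400 J.
Q = ΔU = 3400 J.
State after step 1: P = 140 kPa, V = 23.8 L, T = 910 K.
Step 2 — Isothermal: T stays 910 K; PV = const ⇒ V₂ = 157 L, P₂ = 21.3 kPa.
ΔU = 0 (ideal gas, T constant).
W = nRT ln(V₂/V₁) = 0.441×8.314×910×ln(6.59) = 6290 J.
Q = ΔU + W = 6290 J.
Net over both steps: W = 6290 J, Q = 9700 J, ΔU = 3400 J.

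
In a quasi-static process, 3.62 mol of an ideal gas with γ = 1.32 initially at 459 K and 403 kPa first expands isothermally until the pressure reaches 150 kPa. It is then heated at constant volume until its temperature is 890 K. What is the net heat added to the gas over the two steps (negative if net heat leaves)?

54200 J

V₁ = nRT₁/P₁ = 3.62×8.314×459/403 = 34.3 L.
Step 1 — Isothermal: T stays 459 K; PV = const ⇒ V₂ = 92.1 L, P₂ = 150 kPa.
ΔU = 0 (ideal gas, T constant).
W = nRT ln(V₂/V₁) = 3.62×8.314×459×ln(2.69) = 13700 J.
Q = ΔU + W = 13700 J.
State after step 1: P = 150 kPa, V = 92.1 L, T = 459 K.
Step 2 — Isochoric: V stays 92.1 L; P/T = const ⇒ T₂ = 890 K, P₂ = 291 kPa.
W = 0 (no volume change).
ΔU = nCvΔT = 3.62×26.0×(890−459) = 40500 J.
Q = ΔU = 40500 J.
Net over both steps: W = 13700 J, Q = 54200 J, ΔU = 40500 J.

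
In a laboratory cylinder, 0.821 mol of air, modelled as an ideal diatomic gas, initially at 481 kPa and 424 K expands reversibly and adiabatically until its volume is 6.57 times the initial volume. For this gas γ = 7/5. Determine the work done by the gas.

V₁ = nRT₁/P₁ = 0.821×8.314×424/481 = 6.02 L.
Adiabatic: TV^(γ−1) = const ⇒ T₂ = 424×(0.152)^0.400 = 200 K; PV^γ = const ⇒ P₂ = 34.5 kPa.
ΔU = nCvΔT = 0.821×20.8×(200−424) = -3830 J.
Q = 0 for an adiabatic process, so W = −ΔU = 3830 J.

3830 J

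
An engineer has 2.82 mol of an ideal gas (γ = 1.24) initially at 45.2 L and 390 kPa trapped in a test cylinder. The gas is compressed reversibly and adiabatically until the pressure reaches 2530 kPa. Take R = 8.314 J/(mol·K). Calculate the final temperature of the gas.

T₁ = P₁V₁/(nR) = 390×45.2/(2.82×8.314) = 752 K.
Adiabatic: T₂/T₁ = (P₂/P₁)^((γ−1)/γ) ⇒ T₂ = 752×(6.49)^0.194 = 1080 K; V₂ = 10.0 L.

1080 K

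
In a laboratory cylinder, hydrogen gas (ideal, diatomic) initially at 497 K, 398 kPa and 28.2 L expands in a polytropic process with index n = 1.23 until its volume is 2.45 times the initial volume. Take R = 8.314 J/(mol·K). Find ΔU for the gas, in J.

-5230 J

n = P₁V₁/(RT₁) = 398×28.2/(8.314×497) = 2.72 mol.
Polytropic n=1.23: T₂ = T₁(V₁/V₂)^(n−1) = 497×(0.408)^0.23 = 404 K; P₂ = P₁(V₁/V₂)^n = 132 kPa.
For an ideal gas ΔU = nCvΔT with Cv = (5/2)R = 20.8 J/(mol·K).
ΔU = 2.72×20.8×(404−497) = -5230 J.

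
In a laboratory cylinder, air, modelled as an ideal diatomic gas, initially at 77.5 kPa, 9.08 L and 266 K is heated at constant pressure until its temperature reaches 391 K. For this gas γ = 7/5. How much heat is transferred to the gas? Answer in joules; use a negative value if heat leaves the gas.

n = P₁V₁/(RT₁) = 77.5×9.08/(8.314×266) = 0.318 mol.
Isobaric: P stays 77.5 kPa; V/T = const ⇒ T₂ = 391 K, V₂ = 13.3 L.
W = PΔV = 77.5×(13.3−9.08) kPa·L = 331 J.
ΔU = nCvΔT = 0.318×20.8×(391−266) = 827 J.
Q = ΔU + W = nCpΔT = 1160 J.

1160 J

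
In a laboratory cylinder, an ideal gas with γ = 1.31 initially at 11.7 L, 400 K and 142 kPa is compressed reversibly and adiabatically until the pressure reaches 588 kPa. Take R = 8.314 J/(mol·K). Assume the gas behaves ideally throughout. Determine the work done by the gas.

-2140 J

n = P₁V₁/(RT₁) = 142×11.7/(8.314×400) = 0.500 mol.
Adiabatic: T₂/T₁ = (P₂/P₁)^((γ−1)/γ) ⇒ T₂ = 400×(4.14)^0.237 = 560 K; V₂ = 3.95 L.
ΔU = nCvΔT = 0.500×26.8×(560−400) = 2140 J.
Q = 0 for an adiabatic process, so W = −ΔU = -2140 J.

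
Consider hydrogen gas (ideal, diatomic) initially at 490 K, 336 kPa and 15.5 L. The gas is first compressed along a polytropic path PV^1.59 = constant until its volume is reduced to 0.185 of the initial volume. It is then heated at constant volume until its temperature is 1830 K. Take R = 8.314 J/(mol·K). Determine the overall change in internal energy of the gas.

35600 J

n = P₁V₁/(RT₁) = 336×15.5/(8.314×490) = 1.28 mol.
Step 1 — Polytropic n=1.59: T₂ = T₁(V₁/V₂)^(n−1) = 490×(5.41)^0.59 = 1330 K; P₂ = P₁(V₁/V₂)^n = 4920 kPa.
W = (P₁V₁−P₂V₂)/(n−1) = (336×15.5−4920×2.87)/0.59 = -15100 J.
ΔU = nCvΔT = 1.28×20.8×(1330−490) = 22200 J.
Q = ΔU + W = 7150 J.
State after step 1: P = 4920 kPa, V = 2.87 L, T = 1330 K.
Step 2 — Isochoric: V stays 2.87 L; P/T = const ⇒ T₂ = 1830 K, P₂ = 6780 kPa.
W = 0 (no volume change).
ΔU = nCvΔT = 1.28×20.8×(1830−1330) = 13400 J.
Q = ΔU = 13400 J.
Net over both steps: W = -15100 J, Q = 20500 J, ΔU = 35600 J.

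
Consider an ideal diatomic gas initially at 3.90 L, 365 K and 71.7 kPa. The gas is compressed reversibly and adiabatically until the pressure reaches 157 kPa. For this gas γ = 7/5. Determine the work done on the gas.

n = P₁V₁/(RT₁) = 71.7×3.90/(8.314×365) = 0.0921 mol.
Adiabatic: T₂/T₁ = (P₂/P₁)^((γ−1)/γ) ⇒ T₂ = 365×(2.19)^0.286 = 457 K; V₂ = 2.23 L.
ΔU = nCvΔT = 0.0921×20.8×(457−365) = 175 J.
Q = 0 for an adiabatic process, so W = −ΔU = -175 J.
Work done on the gas = −W_by = 175 J.

175 J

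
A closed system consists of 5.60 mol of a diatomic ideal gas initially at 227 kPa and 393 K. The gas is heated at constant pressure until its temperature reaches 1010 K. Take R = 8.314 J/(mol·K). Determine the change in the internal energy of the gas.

71800 J

V₁ = nRT₁/P₁ = 5.60×8.314×393/227 = 80.6 L.
Isobaric: P stays 227 kPa; V/T = const ⇒ T₂ = 1010 K, V₂ = 207 L.
For an ideal gas ΔU = nCvΔT with Cv = (5/2)R = 20.8 J/(mol·K).
ΔU = 5.60×20.8×(1010−393) = 71800 J.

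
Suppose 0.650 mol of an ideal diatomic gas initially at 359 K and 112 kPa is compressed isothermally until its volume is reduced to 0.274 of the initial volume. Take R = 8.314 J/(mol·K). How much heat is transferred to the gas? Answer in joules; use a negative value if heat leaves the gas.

V₁ = nRT₁/P₁ = 0.650×8.314×359/112 = 17.3 L.
Isothermal: T stays 359 K; PV = const ⇒ V₂ = 4.75 L, P₂ = 409 kPa.
ΔU = 0 (ideal gas, T constant).
W = nRT ln(V₂/V₁) = 0.650×8.314×359×ln(0.274) = -2510 J.
Q = ΔU + W = -2510 J.

-2510 J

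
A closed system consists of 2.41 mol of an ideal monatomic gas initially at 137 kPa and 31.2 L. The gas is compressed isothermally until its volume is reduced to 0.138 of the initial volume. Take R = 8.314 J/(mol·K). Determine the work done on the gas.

8470 J

T₁ = P₁V₁/(nR) = 137×31.2/(2.41×8.314) = 213 K.
Isothermal: T stays 213 K; PV = const ⇒ V₂ = 4.31 L, P₂ = 993 kPa.
W = nRT ln(V₂/V₁) = 2.41×8.314×213×ln(0.138) = -8470 J.
Work done on the gas = −W_by = 8470 J.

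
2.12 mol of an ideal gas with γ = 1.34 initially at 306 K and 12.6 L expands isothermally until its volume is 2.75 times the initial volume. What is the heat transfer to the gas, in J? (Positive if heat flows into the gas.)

5460 J

P₁ = nRT₁/V₁ = 2.12×8.314×306/12.6 = 428 kPa.
Isothermal: T stays 306 K; PV = const ⇒ V₂ = 34.6 L, P₂ = 156 kPa.
ΔU = 0 (ideal gas, T constant).
W = nRT ln(V₂/V₁) = 2.12×8.314×306×ln(2.75) = 5460 J.
Q = ΔU + W = 5460 J.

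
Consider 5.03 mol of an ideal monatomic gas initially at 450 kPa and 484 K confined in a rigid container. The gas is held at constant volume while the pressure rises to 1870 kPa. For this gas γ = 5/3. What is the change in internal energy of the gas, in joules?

V₁ = nRT₁/P₁ = 5.03×8.314×484/450 = 45.0 L.
Isochoric: V stays 45.0 L; P/T = const ⇒ T₂ = 2010 K, P₂ = 1870 kPa.
For an ideal gas ΔU = nCvΔT with Cv = (3/2)R = 12.5 J/(mol·K).
ΔU = 5.03×12.5×(2010−484) = 95800 J.

95800 J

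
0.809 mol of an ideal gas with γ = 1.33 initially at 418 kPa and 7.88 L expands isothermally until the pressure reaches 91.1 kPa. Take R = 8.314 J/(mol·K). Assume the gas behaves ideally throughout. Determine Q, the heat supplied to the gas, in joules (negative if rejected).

5020 J

T₁ = P₁V₁/(nR) = 418×7.88/(0.809×8.314) = 490 K.
Isothermal: T stays 490 K; PV = const ⇒ V₂ = 36.2 L, P₂ = 91.1 kPa.
ΔU = 0 (ideal gas, T constant).
W = nRT ln(V₂/V₁) = 0.809×8.314×490×ln(4.59) = 5020 J.
Q = ΔU + W = 5020 J.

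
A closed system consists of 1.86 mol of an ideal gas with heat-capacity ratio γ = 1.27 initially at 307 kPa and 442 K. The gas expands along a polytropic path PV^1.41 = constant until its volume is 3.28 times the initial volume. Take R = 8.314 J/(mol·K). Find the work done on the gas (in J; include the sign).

V₁ = nRT₁/P₁ = 1.86×8.314×442/307 = 22.3 L.
Polytropic n=1.41: T₂ = T₁(V₁/V₂)^(n−1) = 442×(0.305)^0.41 = 272 K; P₂ = P₁(V₁/V₂)^n = 57.5 kPa.
W = (P₁V₁−P₂V₂)/(n−1) = (307×22.3−57.5×73.0)/0.41 = 6430 J.
Work done on the gas = −W_by = -6430 J.

-6430 J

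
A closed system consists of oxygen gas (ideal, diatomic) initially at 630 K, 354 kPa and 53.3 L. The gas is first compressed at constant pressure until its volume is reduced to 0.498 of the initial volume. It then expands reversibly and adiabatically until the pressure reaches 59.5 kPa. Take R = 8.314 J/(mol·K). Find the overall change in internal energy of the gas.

-33100 J

n = P₁V₁/(RT₁) = 354×53.3/(8.314×630) = 3.60 mol.
Step 1 — Isobaric: P stays 354 kPa; V/T = const ⇒ T₂ = 314 K, V₂ = 26.5 L.
W = PΔV = 354×(26.5−53.3) kPa·L = -9470 J.
ΔU = nCvΔT = 3.60×20.8×(314−630) = -23700 J.
Q = ΔU + W = nCpΔT = -33200 J.
State after step 1: P = 354 kPa, V = 26.5 L, T = 314 K.
Step 2 — Adiabatic: T₂/T₁ = (P₂/P₁)^((γ−1)/γ) ⇒ T₂ = 314×(0.168)^0.286 = 188 K; V₂ = 94.9 L.
ΔU = nCvΔT = 3.60×20.8×(188−314) = -9380 J.
Q = 0 for an adiabatic process, so W = −ΔU = 9380 J.
Net over both steps: W = -93.9 J, Q = -33200 J, ΔU = -33100 J.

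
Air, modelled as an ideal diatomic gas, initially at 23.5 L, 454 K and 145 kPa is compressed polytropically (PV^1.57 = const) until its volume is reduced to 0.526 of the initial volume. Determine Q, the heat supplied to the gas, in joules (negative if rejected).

1120 J

n = P₁V₁/(RT₁) = 145×23.5/(8.314×454) = 0.903 mol.
Polytropic n=1.57: T₂ = T₁(V₁/V₂)^(n−1) = 454×(1.90)^0.57 = 655 K; P₂ = P₁(V₁/V₂)^n = 398 kPa.
W = (P₁V₁−P₂V₂)/(n−1) = (145×23.5−398×12.4)/0.57 = -2640 J.
ΔU = nCvΔT = 0.903×20.8×(655−454) = 3770 J.
Q = ΔU + W = 1120 J.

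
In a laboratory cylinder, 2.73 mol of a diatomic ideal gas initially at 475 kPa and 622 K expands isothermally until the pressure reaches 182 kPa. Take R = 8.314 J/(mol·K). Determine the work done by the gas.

V₁ = nRT₁/P₁ = 2.73×8.314×622/475 = 29.7 L.
Isothermal: T stays 622 K; PV = const ⇒ V₂ = 77.6 L, P₂ = 182 kPa.
W = nRT ln(V₂/V₁) = 2.73×8.314×622×ln(2.61) = 13500 J.

13500 J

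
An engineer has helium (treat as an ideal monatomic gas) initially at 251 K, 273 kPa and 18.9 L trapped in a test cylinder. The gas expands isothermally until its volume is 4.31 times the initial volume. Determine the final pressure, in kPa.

63.3 kPa

Isothermal: T stays 251 K; PV = const ⇒ V₂ = 81.5 L, P₂ = 63.3 kPa.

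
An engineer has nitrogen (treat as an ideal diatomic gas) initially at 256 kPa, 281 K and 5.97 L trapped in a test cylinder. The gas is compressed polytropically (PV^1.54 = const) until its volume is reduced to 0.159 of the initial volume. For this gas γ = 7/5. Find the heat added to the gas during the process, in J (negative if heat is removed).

n = P₁V₁/(RT₁) = 256×5.97/(8.314×281) = 0.654 mol.
Polytropic n=1.54: T₂ = T₁(V₁/V₂)^(n−1) = 281×(6.29)^0.54 = 758 K; P₂ = P₁(V₁/V₂)^n = 4350 kPa.
W = (P₁V₁−P₂V₂)/(n−1) = (256×5.97−4350×0.949)/0.54 = -4810 J.
ΔU = nCvΔT = 0.654×20.8×(758−281) = 6490 J.
Q = ΔU + W = 1680 J.

1680 J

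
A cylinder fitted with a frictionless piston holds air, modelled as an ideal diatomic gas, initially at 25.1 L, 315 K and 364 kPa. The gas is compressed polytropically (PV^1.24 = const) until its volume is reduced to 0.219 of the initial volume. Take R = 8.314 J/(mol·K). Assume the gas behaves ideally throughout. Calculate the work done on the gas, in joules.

n = P₁V₁/(RT₁) = 364×25.1/(8.314×315) = 3.49 mol.
Polytropic n=1.24: T₂ = T₁(V₁/V₂)^(n−1) = 315×(4.57)^0.24 = 454 K; P₂ = P₁(V₁/V₂)^n = 2390 kPa.
W = (P₁V₁−P₂V₂)/(n−1) = (364×25.1−2390×5.50)/0.24 = -16700 J.
Work done on the gas = −W_by = 16700 J.

16700 J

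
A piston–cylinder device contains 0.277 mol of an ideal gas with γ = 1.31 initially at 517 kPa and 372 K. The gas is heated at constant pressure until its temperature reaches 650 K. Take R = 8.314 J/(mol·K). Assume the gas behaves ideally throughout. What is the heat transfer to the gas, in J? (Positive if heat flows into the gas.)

2710 J

V₁ = nRT₁/P₁ = 0.277×8.314×372/517 = 1.66 L.
Isobaric: P stays 517 kPa; V/T = const ⇒ T₂ = 650 K, V₂ = 2.90 L.
W = PΔV = 517×(2.90−1.66) kPa·L = 640 J.
ΔU = nCvΔT = 0.277×26.8×(650−372) = 2070 J.
Q = ΔU + W = nCpΔT = 2710 J.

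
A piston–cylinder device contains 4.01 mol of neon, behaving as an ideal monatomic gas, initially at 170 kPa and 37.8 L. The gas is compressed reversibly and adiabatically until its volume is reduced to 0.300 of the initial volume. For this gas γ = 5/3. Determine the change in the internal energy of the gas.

T₁ = P₁V₁/(nR) = 170×37.8/(4.01×8.314) = 193 K.
Adiabatic: TV^(γ−1) = const ⇒ T₂ = 193×(3.33)^0.667 = 430 K; PV^γ = const ⇒ P₂ = 1260 kPa.
For an ideal gas ΔU = nCvΔT with Cv = (3/2)R = 12.5 J/(mol·K).
ΔU = 4.01×12.5×(430−193) = 11900 J.

11900 J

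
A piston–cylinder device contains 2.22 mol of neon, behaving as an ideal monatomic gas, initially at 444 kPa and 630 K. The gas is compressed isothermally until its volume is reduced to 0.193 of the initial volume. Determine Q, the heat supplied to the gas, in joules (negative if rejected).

V₁ = nRT₁/P₁ = 2.22×8.314×630/444 = 26.2 L.
Isothermal: T stays 630 K; PV = const ⇒ V₂ = 5.05 L, P₂ = 2300 kPa.
ΔU = 0 (ideal gas, T constant).
W = nRT ln(V₂/V₁) = 2.22×8.314×630×ln(0.193) = -19100 J.
Q = ΔU + W = -19100 J.

-19100 J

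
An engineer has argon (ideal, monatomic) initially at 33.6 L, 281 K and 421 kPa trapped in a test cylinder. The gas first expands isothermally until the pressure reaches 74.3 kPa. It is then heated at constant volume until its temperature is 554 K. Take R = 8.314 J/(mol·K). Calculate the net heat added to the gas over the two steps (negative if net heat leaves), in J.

n = P₁V₁/(RT₁) = 421×33.6/(8.314×281) = 6.05 mol.
Step 1 — Isothermal: T stays 281 K; PV = const ⇒ V₂ = 190 L, P₂ = 74.3 kPa.
ΔU = 0 (ideal gas, T constant).
W = nRT ln(V₂/V₁) = 6.05×8.314×281×ln(5.67) = 24500 J.
Q = ΔU + W = 24500 J.
State after step 1: P = 74.3 kPa, V = 190 L, T = 281 K.
Step 2 — Isochoric: V stays 190 L; P/T = const ⇒ T₂ = 554 K, P₂ = 146 kPa.
W = 0 (no volume change).
ΔU = nCvΔT = 6.05×12.5×(554−281) = 20600 J.
Q = ΔU = 20600 J.
Net over both steps: W = 24500 J, Q = 45200 J, ΔU = 20600 J.

45200 J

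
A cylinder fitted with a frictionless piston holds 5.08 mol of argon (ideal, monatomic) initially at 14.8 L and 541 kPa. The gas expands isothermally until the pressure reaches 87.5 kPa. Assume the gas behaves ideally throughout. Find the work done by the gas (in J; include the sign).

T₁ = P₁V₁/(nR) = 541×14.8/(5.08×8.314) = 190 K.
Isothermal: T stays 190 K; PV = const ⇒ V₂ = 91.5 L, P₂ = 87.5 kPa.
W = nRT ln(V₂/V₁) = 5.08×8.314×190×ln(6.18) = 14600 J.

14600 J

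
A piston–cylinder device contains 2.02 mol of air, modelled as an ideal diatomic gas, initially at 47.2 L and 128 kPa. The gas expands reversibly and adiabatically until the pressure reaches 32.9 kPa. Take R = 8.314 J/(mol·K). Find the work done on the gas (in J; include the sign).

T₁ = P₁V₁/(nR) = 128×47.2/(2.02×8.314) = 360 K.
Adiabatic: T₂/T₁ = (P₂/P₁)^((γ−1)/γ) ⇒ T₂ = 360×(0.257)^0.286 = 244 K; V₂ = 125 L.
ΔU = nCvΔT = 2.02×20.8×(244−360) = -4860 J.
Q = 0 for an adiabatic process, so W = −ΔU = 4860 J.
Work done on the gas = −W_by = -4860 J.

-4860 J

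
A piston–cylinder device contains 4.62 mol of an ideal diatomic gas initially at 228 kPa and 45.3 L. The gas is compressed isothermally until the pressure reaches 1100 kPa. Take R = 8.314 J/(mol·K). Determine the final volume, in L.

9.39 L

T₁ = P₁V₁/(nR) = 228×45.3/(4.62×8.314) = 269 K.
Isothermal: T stays 269 K; PV = const ⇒ V₂ = 9.39 L, P₂ = 1100 kPa.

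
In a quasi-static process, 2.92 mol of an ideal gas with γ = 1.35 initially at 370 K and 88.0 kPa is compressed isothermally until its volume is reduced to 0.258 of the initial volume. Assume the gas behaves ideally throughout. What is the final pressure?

341 kPa

V₁ = nRT₁/P₁ = 2.92×8.314×370/88.0 = 102 L.
Isothermal: T stays 370 K; PV = const ⇒ V₂ = 26.3 L, P₂ = 341 kPa.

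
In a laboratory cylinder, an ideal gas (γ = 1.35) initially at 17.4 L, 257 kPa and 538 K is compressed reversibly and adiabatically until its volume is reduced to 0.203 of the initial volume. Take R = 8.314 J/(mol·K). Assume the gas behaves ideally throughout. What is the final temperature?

Adiabatic: TV^(γ−1) = const ⇒ T₂ = 538×(4.93)^0.350 = 940 K; PV^γ = const ⇒ P₂ = 2210 kPa.

940 K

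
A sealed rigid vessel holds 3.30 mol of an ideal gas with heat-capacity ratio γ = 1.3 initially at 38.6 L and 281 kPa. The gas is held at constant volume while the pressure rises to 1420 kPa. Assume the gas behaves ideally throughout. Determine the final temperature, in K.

2000 K

T₁ = P₁V₁/(nR) = 281×38.6/(3.30×8.314) = 395 K.
Isochoric: V stays 38.6 L; P/T = const ⇒ T₂ = 2000 K, P₂ = 1420 kPa.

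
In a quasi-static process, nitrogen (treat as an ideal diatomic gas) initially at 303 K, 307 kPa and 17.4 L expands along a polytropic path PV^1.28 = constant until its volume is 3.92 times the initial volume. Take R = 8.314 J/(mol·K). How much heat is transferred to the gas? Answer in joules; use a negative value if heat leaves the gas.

1820 J

n = P₁V₁/(RT₁) = 307×17.4/(8.314×303) = 2.12 mol.
Polytropic n=1.28: T₂ = T₁(V₁/V₂)^(n−1) = 303×(0.255)^0.28 = 207 K; P₂ = P₁(V₁/V₂)^n = 53.4 kPa.
W = (P₁V₁−P₂V₂)/(n−1) = (307×17.4−53.4×68.2)/0.28 = 6060 J.
ΔU = nCvΔT = 2.12×20.8×(207−303) = -4240 J.
Q = ΔU + W = 1820 J.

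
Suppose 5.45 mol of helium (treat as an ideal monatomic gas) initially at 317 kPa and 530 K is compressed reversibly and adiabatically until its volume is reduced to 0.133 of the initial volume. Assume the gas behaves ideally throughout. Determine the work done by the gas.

-102000 J

V₁ = nRT₁/P₁ = 5.45×8.314×530/317 = 75.8 L.
Adiabatic: TV^(γ−1) = const ⇒ T₂ = 530×(7.52)^0.667 = 2030 K; PV^γ = const ⇒ P₂ = 9150 kPa.
ΔU = nCvΔT = 5.45×12.5×(2030−530) = 102000 J.
Q = 0 for an adiabatic process, so W = −ΔU = -102000 J.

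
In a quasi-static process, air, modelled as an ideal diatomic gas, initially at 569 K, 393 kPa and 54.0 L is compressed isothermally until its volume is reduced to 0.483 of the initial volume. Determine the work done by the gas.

n = P₁V₁/(RT₁) = 393×54.0/(8.314×569) = 4.49 mol.
Isothermal: T stays 569 K; PV = const ⇒ V₂ = 26.1 L, P₂ = 814 kPa.
W = nRT ln(V₂/V₁) = 4.49×8.314×569×ln(0.483) = -15400 J.

-15400 J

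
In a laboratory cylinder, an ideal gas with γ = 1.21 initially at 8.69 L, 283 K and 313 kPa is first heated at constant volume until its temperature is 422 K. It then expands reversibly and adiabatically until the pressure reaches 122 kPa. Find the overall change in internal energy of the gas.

n = P₁V₁/(RT₁) = 313×8.69/(8.314×283) = 1.16 mol.
Step 1 — Isochoric: V stays 8.69 L; P/T = const ⇒ T₂ = 422 K, P₂ = 467 kPa.
W = 0 (no volume change).
ΔU = nCvΔT = 1.16×39.6×(422−283) = 6360 J.
Q = ΔU = 6360 J.
State after step 1: P = 467 kPa, V = 8.69 L, T = 422 K.
Step 2 — Adiabatic: T₂/T₁ = (P₂/P₁)^((γ−1)/γ) ⇒ T₂ = 422×(0.261)^0.174 = 334 K; V₂ = 26.3 L.
ΔU = nCvΔT = 1.16×39.6×(334−422) = -4010 J.
Q = 0 for an adiabatic process, so W = −ΔU = 4010 J.
Net over both steps: W = 4010 J, Q = 6360 J, ΔU = 2350 J.

2350 J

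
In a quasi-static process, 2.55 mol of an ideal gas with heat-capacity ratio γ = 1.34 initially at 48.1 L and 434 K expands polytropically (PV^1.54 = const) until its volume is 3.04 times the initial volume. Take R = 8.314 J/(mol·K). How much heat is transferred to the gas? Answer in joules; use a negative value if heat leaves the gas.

-4520 J

P₁ = nRT₁/V₁ = 2.55×8.314×434/48.1 = 191 kPa.
Polytropic n=1.54: T₂ = T₁(V₁/V₂)^(n−1) = 434×(0.329)^0.54 = 238 K; P₂ = P₁(V₁/V₂)^n = 34.5 kPa.
W = (P₁V₁−P₂V₂)/(n−1) = (191×48.1−34.5×146)/0.54 = 7690 J.
ΔU = nCvΔT = 2.55×24.5×(238−434) = -12200 J.
Q = ΔU + W = -4520 J.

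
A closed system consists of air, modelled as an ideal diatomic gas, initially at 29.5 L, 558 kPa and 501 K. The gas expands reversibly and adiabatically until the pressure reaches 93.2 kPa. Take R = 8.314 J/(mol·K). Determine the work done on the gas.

-16500 J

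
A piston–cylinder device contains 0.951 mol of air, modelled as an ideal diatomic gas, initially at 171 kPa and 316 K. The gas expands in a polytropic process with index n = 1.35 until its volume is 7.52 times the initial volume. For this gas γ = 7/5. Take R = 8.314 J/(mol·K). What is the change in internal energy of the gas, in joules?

V₁ = nRT₁/P₁ = 0.951×8.314×316/171 = 14.6 L.
Polytropic n=1.35: T₂ = T₁(V₁/V₂)^(n−1) = 316×(0.133)^0.35 = 156 K; P₂ = P₁(V₁/V₂)^n = 11.2 kPa.
For an ideal gas ΔU = nCvΔT with Cv = (5/2)R = 20.8 J/(mol·K).
ΔU = 0.951×20.8×(156−316) = -3160 J.

-3160 J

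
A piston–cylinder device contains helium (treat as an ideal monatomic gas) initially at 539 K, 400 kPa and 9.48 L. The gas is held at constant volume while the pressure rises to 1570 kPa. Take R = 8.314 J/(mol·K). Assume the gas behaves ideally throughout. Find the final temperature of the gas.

Isochoric: V stays 9.48 L; P/T = const ⇒ T₂ = 2120 K, P₂ = 1570 kPa.

2120 K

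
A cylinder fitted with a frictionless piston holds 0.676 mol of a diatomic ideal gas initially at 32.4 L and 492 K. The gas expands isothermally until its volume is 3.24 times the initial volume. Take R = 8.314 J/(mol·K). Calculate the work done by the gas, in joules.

P₁ = nRT₁/V₁ = 0.676×8.314×492/32.4 = 85.3 kPa.
Isothermal: T stays 492 K; PV = const ⇒ V₂ = 105 L, P₂ = 26.3 kPa.
W = nRT ln(V₂/V₁) = 0.676×8.314×492×ln(3.24) = 3250 J.

3250 J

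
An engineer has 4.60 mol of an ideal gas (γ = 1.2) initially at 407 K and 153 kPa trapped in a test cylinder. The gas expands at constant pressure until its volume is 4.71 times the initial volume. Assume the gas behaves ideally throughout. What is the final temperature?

1920 K

V₁ = nRT₁/P₁ = 4.60×8.314×407/153 = 102 L.
Isobaric: P stays 153 kPa; V/T = const ⇒ T₂ = 1920 K, V₂ = 479 L.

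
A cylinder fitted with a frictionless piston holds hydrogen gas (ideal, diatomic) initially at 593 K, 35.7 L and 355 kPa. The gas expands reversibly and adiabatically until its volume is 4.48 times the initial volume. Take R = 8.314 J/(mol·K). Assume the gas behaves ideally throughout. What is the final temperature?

Adiabatic: TV^(γ−1) = const ⇒ T₂ = 593×(0.223)^0.400 = 325 K; PV^γ = const ⇒ P₂ = 43.5 kPa.

325 K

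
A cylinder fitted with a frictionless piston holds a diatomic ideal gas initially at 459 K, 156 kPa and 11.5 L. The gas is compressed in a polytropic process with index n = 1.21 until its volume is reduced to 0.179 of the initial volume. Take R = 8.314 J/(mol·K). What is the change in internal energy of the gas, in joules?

n = P₁V₁/(RT₁) = 156×11.5/(8.314×459) = 0.470 mol.
Polytropic n=1.21: T₂ = T₁(V₁/V₂)^(n−1) = 459×(5.59)^0.21 = 659 K; P₂ = P₁(V₁/V₂)^n = 1250 kPa.
For an ideal gas ΔU = nCvΔT with Cv = (5/2)R = 20.8 J/(mol·K).
ΔU = 0.470×20.8×(659−459) = 1950 J.

1950 J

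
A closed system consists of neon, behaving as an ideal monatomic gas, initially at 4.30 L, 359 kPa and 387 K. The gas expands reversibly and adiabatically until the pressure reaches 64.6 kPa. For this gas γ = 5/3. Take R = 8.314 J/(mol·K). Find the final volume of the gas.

12.0 L

Adiabatic: T₂/T₁ = (P₂/P₁)^((γ−1)/γ) ⇒ T₂ = 387×(0.180)^0.400 = 195 K; V₂ = 12.0 L.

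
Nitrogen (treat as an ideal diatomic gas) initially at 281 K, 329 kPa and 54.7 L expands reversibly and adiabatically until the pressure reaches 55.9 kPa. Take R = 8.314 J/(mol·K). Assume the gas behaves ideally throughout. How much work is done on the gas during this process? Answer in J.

n = P₁V₁/(RT₁) = 329×54.7/(8.314×281) = 7.70 mol.
Adiabatic: T₂/T₁ = (P₂/P₁)^((γ−1)/γ) ⇒ T₂ = 281×(0.170)^0.286 = 169 K; V₂ = 194 L.
ΔU = nCvΔT = 7.70×20.8×(169−281) = -17900 J.
Q = 0 for an adiabatic process, so W = −ΔU = 17900 J.
Work done on the gas = −W_by = -17900 J.

-17900 J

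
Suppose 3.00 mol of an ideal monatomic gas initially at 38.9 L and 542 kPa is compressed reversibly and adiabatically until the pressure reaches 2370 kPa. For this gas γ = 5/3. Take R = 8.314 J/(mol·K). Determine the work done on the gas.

25400 J

T₁ = P₁V₁/(nR) = 542×38.9/(3.00×8.314) = 845 K.
Adiabatic: T₂/T₁ = (P₂/P₁)^((γ−1)/γ) ⇒ T₂ = 845×(4.37)^0.400 = 1530 K; V₂ = 16.1 L.
ΔU = nCvΔT = 3.00×12.5×(1530−845) = 25400 J.
Q = 0 for an adiabatic process, so W = −ΔU = -25400 J.
Work done on the gas = −W_by = 25400 J.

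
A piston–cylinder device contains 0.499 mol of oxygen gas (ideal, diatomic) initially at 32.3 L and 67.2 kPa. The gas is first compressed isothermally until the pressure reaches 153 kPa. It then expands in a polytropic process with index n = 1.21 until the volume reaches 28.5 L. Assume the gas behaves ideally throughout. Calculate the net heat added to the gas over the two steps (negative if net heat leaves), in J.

T₁ = P₁V₁/(nR) = 67.2×32.3/(0.499×8.314) = 523 K.
Step 1 — Isothermal: T stays 523 K; PV = const ⇒ V₂ = 14.2 L, P₂ = 153 kPa.
ΔU = 0 (ideal gas, T constant).
W = nRT ln(V₂/V₁) = 0.499×8.314×523×ln(0.439) = -1790 J.
Q = ΔU + W = -1790 J.
State after step 1: P = 153 kPa, V = 14.2 L, T = 523 K.
Step 2 — Polytropic n=1.21: T₂ = T₁(V₁/V₂)^(n−1) = 523×(0.498)^0.21 = 452 K; P₂ = P₁(V₁/V₂)^n = 65.8 kPa.
W = (P₁V₁−P₂V₂)/(n−1) = (153×14.2−65.8×28.5)/0.21 = 1410 J.
ΔU = nCvΔT = 0.499×20.8×(452−523) = -739 J.
Q = ΔU + W = 669 J.
Net over both steps: W = -377 J, Q = -1120 J, ΔU = -739 J.

-1120 J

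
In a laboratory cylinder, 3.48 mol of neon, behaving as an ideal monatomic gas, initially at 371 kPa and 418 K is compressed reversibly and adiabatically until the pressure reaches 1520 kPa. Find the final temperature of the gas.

V₁ = nRT₁/P₁ = 3.48×8.314×418/371 = 32.6 L.
Adiabatic: T₂/T₁ = (P₂/P₁)^((γ−1)/γ) ⇒ T₂ = 418×(4.10)^0.400 = 735 K; V₂ = 14.0 L.

735 K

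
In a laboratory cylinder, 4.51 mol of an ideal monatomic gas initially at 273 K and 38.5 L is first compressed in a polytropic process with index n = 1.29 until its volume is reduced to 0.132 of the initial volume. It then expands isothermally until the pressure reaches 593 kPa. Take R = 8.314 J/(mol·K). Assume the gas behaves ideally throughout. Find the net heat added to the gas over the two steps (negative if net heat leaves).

P₁ = nRT₁/V₁ = 4.51×8.314×273/38.5 = 266 kPa.
Step 1 — Polytropic n=1.29: T₂ = T₁(V₁/V₂)^(n−1) = 273×(7.58)^0.29 = 491 K; P₂ = P₁(V₁/V₂)^n = 3620 kPa.
W = (P₁V₁−P₂V₂)/(n−1) = (266×38.5−3620×5.08)/0.29 = -28200 J.
ΔU = nCvΔT = 4.51×12.5×(491−273) = 12300 J.
Q = ΔU + W = -15900 J.
State after step 1: P = 3620 kPa, V = 5.08 L, T = 491 K.
Step 2 — Isothermal: T stays 491 K; PV = const ⇒ V₂ = 31.1 L, P₂ = 593 kPa.
ΔU = 0 (ideal gas, T constant).
W = nRT ln(V₂/V₁) = 4.51×8.314×491×ln(6.11) = 33300 J.
Q = ΔU + W = 33300 J.
Net over both steps: W = 5130 J, Q = 17400 J, ΔU = 12300 J.

17400 J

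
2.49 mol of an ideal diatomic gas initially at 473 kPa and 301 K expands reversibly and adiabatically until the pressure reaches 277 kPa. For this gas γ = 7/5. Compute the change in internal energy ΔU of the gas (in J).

-2210 J

V₁ = nRT₁/P₁ = 2.49×8.314×301/473 = 13.2 L.
Adiabatic: T₂/T₁ = (P₂/P₁)^((γ−1)/γ) ⇒ T₂ = 301×(0.586)^0.286 = 258 K; V₂ = 19.3 L.
For an ideal gas ΔU = nCvΔT with Cv = (5/2)R = 20.8 J/(mol·K).
ΔU = 2.49×20.8×(258−301) = -2210 J.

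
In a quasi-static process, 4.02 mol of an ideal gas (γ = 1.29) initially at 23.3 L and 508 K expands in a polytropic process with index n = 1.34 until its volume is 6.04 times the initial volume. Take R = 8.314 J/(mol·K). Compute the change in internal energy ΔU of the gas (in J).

-26800 J

P₁ = nRT₁/V₁ = 4.02×8.314×508/23.3 = 729 kPa.
Polytropic n=1.34: T₂ = T₁(V₁/V₂)^(n−1) = 508×(0.166)^0.34 = 276 K; P₂ = P₁(V₁/V₂)^n = 65.5 kPa.
For an ideal gas ΔU = nCvΔT with Cv = R/(γ−1) = 28.7 J/(mol·K).
ΔU = 4.02×28.7×(276−508) = -26800 J.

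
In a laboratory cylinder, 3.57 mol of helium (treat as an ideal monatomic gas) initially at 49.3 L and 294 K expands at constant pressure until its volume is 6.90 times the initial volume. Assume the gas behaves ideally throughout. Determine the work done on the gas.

-51500 J

P₁ = nRT₁/V₁ = 3.57×8.314×294/49.3 = 177 kPa.
Isobaric: P stays 177 kPa; V/T = const ⇒ T₂ = 2030 K, V₂ = 340 L.
W = PΔV = 177×(340−49.3) kPa·L = 51500 J.
Work done on the gas = −W_by = -51500 J.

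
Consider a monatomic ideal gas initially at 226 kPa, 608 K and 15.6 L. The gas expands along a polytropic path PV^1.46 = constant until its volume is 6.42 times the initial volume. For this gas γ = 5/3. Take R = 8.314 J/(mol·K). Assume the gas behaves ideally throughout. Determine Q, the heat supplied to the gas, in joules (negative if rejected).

n = P₁V₁/(RT₁) = 226×15.6/(8.314×608) = 0.697 mol.
Polytropic n=1.46: T₂ = T₁(V₁/V₂)^(n−1) = 608×(0.156)^0.46 = 258 K; P₂ = P₁(V₁/V₂)^n = 15.0 kPa.
W = (P₁V₁−P₂V₂)/(n−1) = (226×15.6−15.0×100)/0.46 = 4410 J.
ΔU = nCvΔT = 0.697×12.5×(258−608) = -3040 J.
Q = ΔU + W = 1370 J.

1370 J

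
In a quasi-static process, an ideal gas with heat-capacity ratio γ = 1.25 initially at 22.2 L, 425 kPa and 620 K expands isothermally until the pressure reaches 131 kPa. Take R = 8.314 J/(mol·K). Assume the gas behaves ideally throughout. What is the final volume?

Isothermal: T stays 620 K; PV = const ⇒ V₂ = 72.0 L, P₂ = 131 kPa.

72.0 L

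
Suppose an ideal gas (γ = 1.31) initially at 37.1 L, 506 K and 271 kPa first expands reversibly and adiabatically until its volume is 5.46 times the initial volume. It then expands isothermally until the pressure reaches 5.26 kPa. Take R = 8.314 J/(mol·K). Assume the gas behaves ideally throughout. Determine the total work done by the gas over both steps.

n = P₁V₁/(RT₁) = 271×37.1/(8.314×506) = 2.39 mol.
Step 1 — Adiabatic: TV^(γ−1) = const ⇒ T₂ = 506×(0.183)^0.310 = 299 K; PV^γ = const ⇒ P₂ = 29.3 kPa.
ΔU = nCvΔT = 2.39×26.8×(299−506) = -13300 J.
Q = 0 for an adiabatic process, so W = −ΔU = 13300 J.
State after step 1: P = 29.3 kPa, V = 203 L, T = 299 K.
Step 2 — Isothermal: T stays 299 K; PV = const ⇒ V₂ = 1130 L, P₂ = 5.26 kPa.
ΔU = 0 (ideal gas, T constant).
W = nRT ln(V₂/V₁) = 2.39×8.314×299×ln(5.58) = 10200 J.
Q = ΔU + W = 10200 J.
Net over both steps: W = 23500 J, Q = 10200 J, ΔU = -13300 J.

23500 J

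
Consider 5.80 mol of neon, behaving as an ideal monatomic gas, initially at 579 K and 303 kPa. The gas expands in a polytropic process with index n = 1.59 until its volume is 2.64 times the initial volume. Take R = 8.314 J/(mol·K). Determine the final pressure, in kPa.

V₁ = nRT₁/P₁ = 5.80×8.314×579/303 = 92.1 L.
Polytropic n=1.59: T₂ = T₁(V₁/V₂)^(n−1) = 579×(0.379)^0.59 = 327 K; P₂ = P₁(V₁/V₂)^n = 64.7 kPa.

64.7 kPa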